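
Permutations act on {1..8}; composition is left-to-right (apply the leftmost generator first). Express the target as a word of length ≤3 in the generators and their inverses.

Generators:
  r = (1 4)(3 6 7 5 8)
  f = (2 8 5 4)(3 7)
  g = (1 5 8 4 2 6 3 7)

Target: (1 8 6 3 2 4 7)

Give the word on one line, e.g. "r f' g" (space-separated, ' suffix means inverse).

r g'

  after r: (1 4)(3 6 7 5 8)
  after g': (1 8 6 3 2 4 7)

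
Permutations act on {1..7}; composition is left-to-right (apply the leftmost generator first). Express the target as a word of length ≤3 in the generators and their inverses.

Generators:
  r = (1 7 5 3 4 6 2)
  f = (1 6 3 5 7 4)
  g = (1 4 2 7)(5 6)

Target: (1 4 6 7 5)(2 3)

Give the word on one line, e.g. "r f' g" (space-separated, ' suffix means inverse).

  after r': (1 2 6 4 3 5 7)
  after f: (1 2 3 7 6)(4 5)
  after g': (1 4 6 7 5)(2 3)

r' f g'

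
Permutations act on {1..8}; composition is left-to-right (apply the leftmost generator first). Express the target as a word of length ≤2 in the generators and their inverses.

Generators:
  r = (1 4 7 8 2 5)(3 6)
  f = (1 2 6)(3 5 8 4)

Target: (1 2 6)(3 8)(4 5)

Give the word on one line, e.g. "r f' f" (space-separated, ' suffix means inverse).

f' f'

  after f': (1 6 2)(3 4 8 5)
  after f': (1 2 6)(3 8)(4 5)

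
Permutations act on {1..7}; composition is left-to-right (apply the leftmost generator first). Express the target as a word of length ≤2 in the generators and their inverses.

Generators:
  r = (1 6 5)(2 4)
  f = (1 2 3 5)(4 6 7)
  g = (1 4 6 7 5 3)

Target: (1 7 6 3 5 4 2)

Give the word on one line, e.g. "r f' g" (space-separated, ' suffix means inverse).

r' g'

  after r': (1 5 6)(2 4)
  after g': (1 7 6 3 5 4 2)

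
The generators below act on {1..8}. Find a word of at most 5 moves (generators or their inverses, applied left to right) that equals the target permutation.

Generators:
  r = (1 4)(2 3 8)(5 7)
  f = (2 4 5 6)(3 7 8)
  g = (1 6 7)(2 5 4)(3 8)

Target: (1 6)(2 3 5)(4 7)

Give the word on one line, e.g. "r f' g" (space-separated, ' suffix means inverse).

r' g' f' f' f'

  after r': (1 4)(2 8 3)(5 7)
  after g': (1 5 6)(2 3 4 7)
  after f': (1 4 3 2 8 7 6)
  after f': (1 2 7 5 4 8 3 6)
  after f': (1 6)(2 3 5)(4 7)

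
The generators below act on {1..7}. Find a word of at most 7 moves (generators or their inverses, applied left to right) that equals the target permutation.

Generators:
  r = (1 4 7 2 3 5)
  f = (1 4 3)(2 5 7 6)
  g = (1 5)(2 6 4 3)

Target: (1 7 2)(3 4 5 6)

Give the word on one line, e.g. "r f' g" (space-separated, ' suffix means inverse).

g r' r' g f'

  after g: (1 5)(2 6 4 3)
  after r': (1 3 7 4 2 6)
  after r': (1 2 6 5 3 4 7)
  after g: (1 6)(2 4 7 5)
  after f': (1 7 2)(3 4 5 6)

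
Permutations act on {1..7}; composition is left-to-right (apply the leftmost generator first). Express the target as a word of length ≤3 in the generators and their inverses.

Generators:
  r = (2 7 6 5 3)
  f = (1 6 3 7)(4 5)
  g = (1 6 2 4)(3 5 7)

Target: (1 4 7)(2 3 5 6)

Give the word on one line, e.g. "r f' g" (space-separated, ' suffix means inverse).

  after r: (2 7 6 5 3)
  after g': (1 4 2 5 7)(3 6)
  after r: (1 4 7)(2 3 5 6)

r g' r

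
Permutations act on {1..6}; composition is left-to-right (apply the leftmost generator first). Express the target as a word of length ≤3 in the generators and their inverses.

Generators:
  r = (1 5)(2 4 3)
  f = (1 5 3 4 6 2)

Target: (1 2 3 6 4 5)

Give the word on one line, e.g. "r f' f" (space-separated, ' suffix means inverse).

r' f r

  after r': (1 5)(2 3 4)
  after f: (1 3 6 2 4)
  after r: (1 2 3 6 4 5)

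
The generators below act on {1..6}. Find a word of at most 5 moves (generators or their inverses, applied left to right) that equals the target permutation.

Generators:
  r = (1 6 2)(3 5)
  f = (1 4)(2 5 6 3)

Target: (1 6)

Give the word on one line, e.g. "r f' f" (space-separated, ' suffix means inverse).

f' f' r

  after f': (1 4)(2 3 6 5)
  after f': (2 6)(3 5)
  after r: (1 6)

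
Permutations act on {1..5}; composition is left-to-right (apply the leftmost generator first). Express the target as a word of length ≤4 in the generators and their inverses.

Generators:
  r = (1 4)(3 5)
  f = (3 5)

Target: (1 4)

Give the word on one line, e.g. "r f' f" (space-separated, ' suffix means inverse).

f' r f f

  after f': (3 5)
  after r: (1 4)
  after f: (1 4)(3 5)
  after f: (1 4)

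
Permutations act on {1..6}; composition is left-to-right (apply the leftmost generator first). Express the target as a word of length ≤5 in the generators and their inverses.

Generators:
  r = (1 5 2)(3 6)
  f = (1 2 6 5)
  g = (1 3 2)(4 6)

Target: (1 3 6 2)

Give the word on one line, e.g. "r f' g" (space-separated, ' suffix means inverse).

f f r'

  after f: (1 2 6 5)
  after f: (1 6)(2 5)
  after r': (1 3 6 2)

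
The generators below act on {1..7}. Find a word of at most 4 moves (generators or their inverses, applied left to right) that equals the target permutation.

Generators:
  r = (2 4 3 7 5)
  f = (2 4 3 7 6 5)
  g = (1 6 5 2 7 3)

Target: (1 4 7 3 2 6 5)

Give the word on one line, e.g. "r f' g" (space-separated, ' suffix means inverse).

  after f': (2 5 6 7 3 4)
  after g': (1 3 4 5)(2 6)
  after r': (1 4 7 3 2 6 5)

f' g' r'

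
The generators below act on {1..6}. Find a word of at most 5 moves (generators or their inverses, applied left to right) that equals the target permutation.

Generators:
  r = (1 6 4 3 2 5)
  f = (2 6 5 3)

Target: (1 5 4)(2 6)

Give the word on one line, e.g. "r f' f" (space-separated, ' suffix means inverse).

  after f: (2 6 5 3)
  after f: (2 5)(3 6)
  after r: (1 6 2)(3 4)
  after f': (1 2)(3 4 5 6)
  after r: (1 5 4)(2 6)

f f r f' r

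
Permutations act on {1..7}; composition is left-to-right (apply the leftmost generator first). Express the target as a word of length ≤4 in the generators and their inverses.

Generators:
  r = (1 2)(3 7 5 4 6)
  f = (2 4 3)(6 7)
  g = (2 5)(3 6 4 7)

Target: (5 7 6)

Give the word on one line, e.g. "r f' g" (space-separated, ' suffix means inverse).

g' f' f' g

  after g': (2 5)(3 7 4 6)
  after f': (2 5 3 6 4 7)
  after f': (2 5 4 6)(3 7)
  after g: (5 7 6)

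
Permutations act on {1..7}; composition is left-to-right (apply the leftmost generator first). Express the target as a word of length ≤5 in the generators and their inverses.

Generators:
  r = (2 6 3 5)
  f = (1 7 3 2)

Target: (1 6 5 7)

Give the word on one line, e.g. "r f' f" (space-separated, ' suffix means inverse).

  after r': (2 5 3 6)
  after f': (1 2 5 7)(3 6)
  after r': (1 5 7)(2 3)
  after r': (1 3 5 7)(2 6)
  after r': (1 6 5 7)

r' f' r' r' r'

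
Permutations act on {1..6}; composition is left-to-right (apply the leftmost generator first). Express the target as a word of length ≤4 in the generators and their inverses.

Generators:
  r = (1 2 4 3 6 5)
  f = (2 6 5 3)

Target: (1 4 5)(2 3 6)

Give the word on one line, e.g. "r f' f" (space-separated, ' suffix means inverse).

f' r r f

  after f': (2 3 5 6)
  after r: (1 2 6 4 3)
  after r: (1 4 6 3 2 5)
  after f: (1 4 5)(2 3 6)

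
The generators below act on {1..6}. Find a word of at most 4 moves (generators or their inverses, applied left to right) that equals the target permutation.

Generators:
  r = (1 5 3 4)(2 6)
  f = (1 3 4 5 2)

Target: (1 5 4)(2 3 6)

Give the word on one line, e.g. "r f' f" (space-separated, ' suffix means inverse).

r' r' f' r

  after r': (1 4 3 5)(2 6)
  after r': (1 3)(4 5)
  after f': (2 5 3)
  after r: (1 5 4)(2 3 6)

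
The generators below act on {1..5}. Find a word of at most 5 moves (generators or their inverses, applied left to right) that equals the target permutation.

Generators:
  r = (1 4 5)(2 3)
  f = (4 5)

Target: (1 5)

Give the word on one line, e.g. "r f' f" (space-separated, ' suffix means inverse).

f r f r' f

  after f: (4 5)
  after r: (1 4)(2 3)
  after f: (1 5 4)(2 3)
  after r': (1 4 5)
  after f: (1 5)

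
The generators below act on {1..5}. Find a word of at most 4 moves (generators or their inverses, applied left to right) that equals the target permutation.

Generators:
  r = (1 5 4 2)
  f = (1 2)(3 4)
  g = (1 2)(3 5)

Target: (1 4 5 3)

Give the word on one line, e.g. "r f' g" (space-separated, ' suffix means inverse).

  after g: (1 2)(3 5)
  after r': (1 4 5 3)

g r'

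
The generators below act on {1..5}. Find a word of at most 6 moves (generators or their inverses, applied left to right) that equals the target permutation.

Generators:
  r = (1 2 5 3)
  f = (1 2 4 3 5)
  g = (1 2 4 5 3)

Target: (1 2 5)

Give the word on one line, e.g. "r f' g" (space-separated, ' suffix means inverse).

  after g': (1 3 5 4 2)
  after f': (1 4)(2 5)
  after f': (1 2 3 4 5)
  after g: (1 4 3 5 2)
  after f': (1 2 5)

g' f' f' g f'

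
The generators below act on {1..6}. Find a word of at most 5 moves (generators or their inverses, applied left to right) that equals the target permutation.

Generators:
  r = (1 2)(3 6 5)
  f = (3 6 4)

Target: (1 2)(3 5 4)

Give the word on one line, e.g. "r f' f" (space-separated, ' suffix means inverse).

  after r': (1 2)(3 5 6)
  after r': (3 6 5)
  after f': (4 6 5)
  after r': (1 2)(3 5 4)

r' r' f' r'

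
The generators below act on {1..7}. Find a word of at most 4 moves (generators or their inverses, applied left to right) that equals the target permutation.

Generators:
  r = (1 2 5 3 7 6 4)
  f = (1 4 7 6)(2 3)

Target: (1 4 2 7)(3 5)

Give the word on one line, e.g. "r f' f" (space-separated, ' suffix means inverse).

f' r

  after f': (1 6 7 4)(2 3)
  after r: (1 4 2 7)(3 5)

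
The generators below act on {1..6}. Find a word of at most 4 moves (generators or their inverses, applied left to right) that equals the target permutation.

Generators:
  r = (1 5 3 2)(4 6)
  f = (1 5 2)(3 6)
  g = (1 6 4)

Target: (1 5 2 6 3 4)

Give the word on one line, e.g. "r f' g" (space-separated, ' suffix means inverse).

  after f: (1 5 2)(3 6)
  after g: (1 5 2 6 3 4)

f g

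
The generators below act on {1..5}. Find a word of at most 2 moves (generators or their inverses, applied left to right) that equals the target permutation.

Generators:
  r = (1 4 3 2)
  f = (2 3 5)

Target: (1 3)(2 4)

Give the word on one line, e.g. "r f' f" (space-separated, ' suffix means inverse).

  after r: (1 4 3 2)
  after r: (1 3)(2 4)

r r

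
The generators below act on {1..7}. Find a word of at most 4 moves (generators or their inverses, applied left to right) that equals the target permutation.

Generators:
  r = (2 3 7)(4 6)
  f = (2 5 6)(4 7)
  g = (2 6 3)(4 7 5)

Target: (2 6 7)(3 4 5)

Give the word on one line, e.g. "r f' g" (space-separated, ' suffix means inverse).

  after g': (2 3 6)(4 5 7)
  after f': (2 3 5 4)
  after r': (3 5 6 4 7)
  after g: (2 6 7)(3 4 5)

g' f' r' g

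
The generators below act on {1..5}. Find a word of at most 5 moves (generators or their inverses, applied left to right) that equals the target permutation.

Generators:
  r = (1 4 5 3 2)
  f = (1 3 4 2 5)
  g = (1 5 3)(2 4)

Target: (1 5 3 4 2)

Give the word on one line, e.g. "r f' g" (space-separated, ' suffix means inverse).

g' r' f' r g

  after g': (1 3 5)(2 4)
  after r': (1 5 2)(3 4)
  after f': (1 2 5 4)
  after r: (2 3)
  after g: (1 5 3 4 2)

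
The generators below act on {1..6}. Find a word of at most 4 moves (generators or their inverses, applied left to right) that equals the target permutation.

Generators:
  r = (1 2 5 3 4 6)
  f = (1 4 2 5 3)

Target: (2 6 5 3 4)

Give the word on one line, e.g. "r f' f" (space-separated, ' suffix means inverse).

  after r': (1 6 4 3 5 2)
  after f: (1 6 2 4)
  after r: (2 6 5 3 4)

r' f r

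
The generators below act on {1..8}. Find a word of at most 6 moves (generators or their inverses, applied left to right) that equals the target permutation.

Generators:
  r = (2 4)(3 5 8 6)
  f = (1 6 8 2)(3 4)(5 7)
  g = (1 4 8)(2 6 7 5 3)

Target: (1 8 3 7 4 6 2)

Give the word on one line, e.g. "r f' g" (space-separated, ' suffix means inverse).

r f' g f

  after r: (2 4)(3 5 8 6)
  after f': (1 2 3 7 5 6 4 8)
  after g: (1 6 8 4)(3 5 7)
  after f: (1 8 3 7 4 6 2)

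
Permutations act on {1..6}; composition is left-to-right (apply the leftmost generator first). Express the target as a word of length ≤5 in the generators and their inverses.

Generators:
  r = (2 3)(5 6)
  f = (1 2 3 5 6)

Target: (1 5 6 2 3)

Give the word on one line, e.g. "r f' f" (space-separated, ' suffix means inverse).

  after f: (1 2 3 5 6)
  after r: (1 3 6)
  after f: (1 5 6 2 3)

f r f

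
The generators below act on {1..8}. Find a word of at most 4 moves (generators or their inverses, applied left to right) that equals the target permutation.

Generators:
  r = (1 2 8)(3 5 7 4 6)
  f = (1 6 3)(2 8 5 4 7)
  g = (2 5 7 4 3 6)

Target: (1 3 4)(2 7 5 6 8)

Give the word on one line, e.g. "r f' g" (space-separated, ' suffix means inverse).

  after g: (2 5 7 4 3 6)
  after f: (1 6 8 5 2 4)
  after g': (1 3 4)(2 7 5 6 8)

g f g'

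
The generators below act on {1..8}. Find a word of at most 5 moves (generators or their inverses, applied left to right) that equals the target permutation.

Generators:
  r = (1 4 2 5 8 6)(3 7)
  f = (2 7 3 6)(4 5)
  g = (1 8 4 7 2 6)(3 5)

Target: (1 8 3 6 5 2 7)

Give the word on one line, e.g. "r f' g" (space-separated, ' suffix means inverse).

  after g': (1 6 2 7 4 8)(3 5)
  after r': (1 8 6 4 5 7)(2 3)
  after f': (1 8 3 6 5 2 7)

g' r' f'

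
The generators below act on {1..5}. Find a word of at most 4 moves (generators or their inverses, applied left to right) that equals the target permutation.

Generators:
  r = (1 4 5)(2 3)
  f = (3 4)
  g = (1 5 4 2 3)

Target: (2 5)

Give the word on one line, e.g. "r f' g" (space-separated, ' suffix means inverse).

  after r': (1 5 4)(2 3)
  after r': (1 4 5)
  after g': (1 5 3 2 4)
  after r: (2 5)

r' r' g' r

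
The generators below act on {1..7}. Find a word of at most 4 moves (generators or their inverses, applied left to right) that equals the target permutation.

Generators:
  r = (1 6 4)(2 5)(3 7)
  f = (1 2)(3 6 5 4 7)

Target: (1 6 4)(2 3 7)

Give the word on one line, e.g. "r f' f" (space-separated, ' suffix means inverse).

  after f': (1 2)(3 7 4 5 6)
  after r: (1 5 4 2 6 7)
  after f': (1 6 4)(2 3 7)

f' r f'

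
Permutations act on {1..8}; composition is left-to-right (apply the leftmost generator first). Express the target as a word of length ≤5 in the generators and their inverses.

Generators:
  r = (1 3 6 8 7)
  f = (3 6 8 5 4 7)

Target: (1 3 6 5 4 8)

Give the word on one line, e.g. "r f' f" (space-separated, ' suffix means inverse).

r f r'

  after r: (1 3 6 8 7)
  after f: (1 6 5 4 7)(3 8)
  after r': (1 3 6 5 4 8)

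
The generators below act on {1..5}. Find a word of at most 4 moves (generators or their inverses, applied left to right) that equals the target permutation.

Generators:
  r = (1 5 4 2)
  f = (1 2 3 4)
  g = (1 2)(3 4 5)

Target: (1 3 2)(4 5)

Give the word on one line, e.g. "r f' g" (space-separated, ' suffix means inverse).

r g r

  after r: (1 5 4 2)
  after g: (1 3 4)
  after r: (1 3 2)(4 5)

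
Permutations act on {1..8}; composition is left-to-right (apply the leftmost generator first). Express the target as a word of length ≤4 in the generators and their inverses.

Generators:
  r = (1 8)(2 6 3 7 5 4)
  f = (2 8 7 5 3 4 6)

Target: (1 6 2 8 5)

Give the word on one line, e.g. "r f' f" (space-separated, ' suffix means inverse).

  after f: (2 8 7 5 3 4 6)
  after r: (1 8 5 7 4 3 2)
  after f': (1 2)(3 6 4 5 8 7)
  after r: (1 6 2 8 5)

f r f' r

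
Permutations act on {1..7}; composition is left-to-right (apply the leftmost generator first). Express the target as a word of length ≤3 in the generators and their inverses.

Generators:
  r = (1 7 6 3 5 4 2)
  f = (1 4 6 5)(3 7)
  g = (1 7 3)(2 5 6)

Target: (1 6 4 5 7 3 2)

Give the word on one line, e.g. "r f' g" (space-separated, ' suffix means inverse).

  after g': (1 3 7)(2 6 5)
  after r: (1 5)(2 3 6 4)
  after g: (1 6 4 5 7 3 2)

g' r g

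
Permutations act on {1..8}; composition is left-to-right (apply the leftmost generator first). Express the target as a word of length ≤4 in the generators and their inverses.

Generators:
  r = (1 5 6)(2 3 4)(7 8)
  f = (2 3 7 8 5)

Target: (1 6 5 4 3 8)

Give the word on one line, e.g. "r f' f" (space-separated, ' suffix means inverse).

  after f: (2 3 7 8 5)
  after r': (1 6 5 4 3 8)

f r'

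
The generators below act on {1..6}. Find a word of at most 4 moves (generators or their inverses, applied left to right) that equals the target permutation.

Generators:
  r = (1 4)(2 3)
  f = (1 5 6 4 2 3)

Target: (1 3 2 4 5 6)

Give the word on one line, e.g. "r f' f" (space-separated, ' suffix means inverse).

r' f r

  after r': (1 4)(2 3)
  after f: (1 2)(4 5 6)
  after r: (1 3 2 4 5 6)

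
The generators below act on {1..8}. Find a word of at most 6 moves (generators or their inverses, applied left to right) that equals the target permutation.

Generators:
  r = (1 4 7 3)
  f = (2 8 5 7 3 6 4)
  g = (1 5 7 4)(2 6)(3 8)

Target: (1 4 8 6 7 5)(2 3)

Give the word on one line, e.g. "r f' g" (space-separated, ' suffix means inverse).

g r g' f g'

  after g: (1 5 7 4)(2 6)(3 8)
  after r: (1 5 3 8)(2 6)
  after g': (4 7 5 8)
  after f: (2 8)(3 6 4)
  after g': (1 4 8 6 7 5)(2 3)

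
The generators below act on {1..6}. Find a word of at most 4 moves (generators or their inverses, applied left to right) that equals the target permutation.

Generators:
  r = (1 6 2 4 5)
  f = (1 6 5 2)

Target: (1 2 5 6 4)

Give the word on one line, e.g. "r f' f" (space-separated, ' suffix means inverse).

r r

  after r: (1 6 2 4 5)
  after r: (1 2 5 6 4)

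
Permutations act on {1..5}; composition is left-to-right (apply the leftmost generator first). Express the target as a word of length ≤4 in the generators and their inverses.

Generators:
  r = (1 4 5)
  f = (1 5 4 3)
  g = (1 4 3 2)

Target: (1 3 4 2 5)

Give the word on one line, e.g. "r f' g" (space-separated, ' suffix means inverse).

  after f: (1 5 4 3)
  after r': (1 4 3 5)
  after g: (1 3 5 4 2)
  after r': (1 3 4 2 5)

f r' g r'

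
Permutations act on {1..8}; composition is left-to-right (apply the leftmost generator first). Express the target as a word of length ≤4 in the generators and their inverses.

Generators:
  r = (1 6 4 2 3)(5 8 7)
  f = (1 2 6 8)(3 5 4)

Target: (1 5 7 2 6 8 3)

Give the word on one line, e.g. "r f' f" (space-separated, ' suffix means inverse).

r r f f

  after r: (1 6 4 2 3)(5 8 7)
  after r: (1 4 3 6 2)(5 7 8)
  after f: (1 3 8 4 5 7)
  after f: (1 5 7 2 6 8 3)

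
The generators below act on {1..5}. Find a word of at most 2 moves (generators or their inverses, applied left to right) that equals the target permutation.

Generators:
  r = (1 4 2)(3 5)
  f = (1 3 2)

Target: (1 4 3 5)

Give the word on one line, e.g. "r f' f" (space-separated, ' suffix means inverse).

r f'

  after r: (1 4 2)(3 5)
  after f': (1 4 3 5)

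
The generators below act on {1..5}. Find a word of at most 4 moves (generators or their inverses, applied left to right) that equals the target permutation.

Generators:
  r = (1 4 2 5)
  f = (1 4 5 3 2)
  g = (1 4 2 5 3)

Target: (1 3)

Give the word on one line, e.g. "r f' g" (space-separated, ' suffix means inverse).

r' g

  after r': (1 5 2 4)
  after g: (1 3)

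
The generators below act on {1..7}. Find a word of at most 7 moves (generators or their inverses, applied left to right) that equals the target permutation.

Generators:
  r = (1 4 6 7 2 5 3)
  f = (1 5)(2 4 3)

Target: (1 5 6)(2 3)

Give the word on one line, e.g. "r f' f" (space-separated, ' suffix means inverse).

  after r': (1 3 5 2 7 6 4)
  after f: (1 2 7 6 3)(4 5)
  after r: (1 5 6)(3 4)
  after f: (2 4)(5 6)
  after f: (1 5 6)(2 3)

r' f r f f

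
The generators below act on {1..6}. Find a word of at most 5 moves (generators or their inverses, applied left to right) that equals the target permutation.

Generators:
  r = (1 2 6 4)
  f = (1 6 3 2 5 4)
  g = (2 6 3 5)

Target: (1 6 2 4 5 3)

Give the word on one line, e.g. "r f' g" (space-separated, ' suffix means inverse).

g f' r'

  after g: (2 6 3 5)
  after f': (1 4 5 3 2)
  after r': (1 6 2 4 5 3)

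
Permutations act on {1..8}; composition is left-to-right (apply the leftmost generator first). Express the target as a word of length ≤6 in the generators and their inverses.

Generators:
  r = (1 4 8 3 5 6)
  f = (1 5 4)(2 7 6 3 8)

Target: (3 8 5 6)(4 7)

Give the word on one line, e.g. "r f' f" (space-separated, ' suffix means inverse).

  after r': (1 6 5 3 8 4)
  after f: (1 3 2 7 6 4 5 8)
  after r: (1 5 3 2 7)(4 6 8)
  after f': (3 8 5 6)(4 7)

r' f r f'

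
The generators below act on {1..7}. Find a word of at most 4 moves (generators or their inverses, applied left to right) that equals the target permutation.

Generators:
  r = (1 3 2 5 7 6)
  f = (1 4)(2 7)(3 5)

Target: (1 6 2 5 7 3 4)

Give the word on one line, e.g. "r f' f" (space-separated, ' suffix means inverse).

  after r': (1 6 7 5 2 3)
  after f': (1 6 2 5 7 3 4)

r' f'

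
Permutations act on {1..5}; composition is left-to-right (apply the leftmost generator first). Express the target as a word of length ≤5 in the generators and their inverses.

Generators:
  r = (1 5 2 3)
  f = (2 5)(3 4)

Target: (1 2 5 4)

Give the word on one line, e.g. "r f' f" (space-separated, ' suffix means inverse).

f' r f

  after f': (2 5)(3 4)
  after r: (1 5 3 4)
  after f: (1 2 5 4)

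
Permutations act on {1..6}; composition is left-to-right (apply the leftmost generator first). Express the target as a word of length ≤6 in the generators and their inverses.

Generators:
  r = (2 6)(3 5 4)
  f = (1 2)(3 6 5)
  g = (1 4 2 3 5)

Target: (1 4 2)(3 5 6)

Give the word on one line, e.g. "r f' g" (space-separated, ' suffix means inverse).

f g' r' g g

  after f: (1 2)(3 6 5)
  after g': (1 4)(2 5)(3 6)
  after r': (1 5 6 4)(2 3)
  after g: (2 5 6)
  after g: (1 4 2)(3 5 6)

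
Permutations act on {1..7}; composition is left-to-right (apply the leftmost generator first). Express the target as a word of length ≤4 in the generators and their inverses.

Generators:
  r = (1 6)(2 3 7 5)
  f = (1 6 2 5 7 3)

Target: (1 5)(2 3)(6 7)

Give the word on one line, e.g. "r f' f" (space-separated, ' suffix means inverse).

f f f

  after f: (1 6 2 5 7 3)
  after f: (1 2 7)(3 6 5)
  after f: (1 5)(2 3)(6 7)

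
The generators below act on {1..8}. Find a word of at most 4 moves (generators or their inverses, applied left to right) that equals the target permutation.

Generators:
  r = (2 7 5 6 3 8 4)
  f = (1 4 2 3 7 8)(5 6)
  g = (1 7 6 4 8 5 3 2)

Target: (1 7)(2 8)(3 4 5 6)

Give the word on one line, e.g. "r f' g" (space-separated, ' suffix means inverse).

r' g

  after r': (2 4 8 3 6 5 7)
  after g: (1 7)(2 8)(3 4 5 6)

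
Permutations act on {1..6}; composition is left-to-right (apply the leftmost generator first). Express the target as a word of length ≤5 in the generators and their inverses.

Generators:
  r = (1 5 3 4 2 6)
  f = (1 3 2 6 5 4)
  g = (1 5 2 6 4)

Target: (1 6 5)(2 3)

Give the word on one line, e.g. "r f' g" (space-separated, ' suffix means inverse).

g f f r'

  after g: (1 5 2 6 4)
  after f: (1 4 3 2 5 6)
  after f: (2 4)(3 6)
  after r': (1 6 5)(2 3)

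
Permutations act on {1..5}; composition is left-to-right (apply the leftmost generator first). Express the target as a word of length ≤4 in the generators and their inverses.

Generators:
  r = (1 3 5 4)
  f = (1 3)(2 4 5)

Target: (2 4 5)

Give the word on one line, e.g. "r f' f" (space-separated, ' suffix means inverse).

  after f': (1 3)(2 5 4)
  after f': (2 4 5)

f' f'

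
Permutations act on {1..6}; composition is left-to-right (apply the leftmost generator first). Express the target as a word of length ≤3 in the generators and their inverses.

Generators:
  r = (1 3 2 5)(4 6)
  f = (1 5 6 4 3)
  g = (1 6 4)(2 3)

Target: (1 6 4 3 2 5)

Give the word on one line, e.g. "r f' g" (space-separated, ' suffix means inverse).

f r g

  after f: (1 5 6 4 3)
  after r: (2 5 4)
  after g: (1 6 4 3 2 5)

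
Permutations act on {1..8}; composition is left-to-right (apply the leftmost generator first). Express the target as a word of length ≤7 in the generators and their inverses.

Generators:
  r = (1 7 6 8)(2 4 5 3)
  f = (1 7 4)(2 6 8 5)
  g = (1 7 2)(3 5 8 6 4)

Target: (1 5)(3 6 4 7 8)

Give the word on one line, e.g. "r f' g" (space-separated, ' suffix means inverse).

  after g: (1 7 2)(3 5 8 6 4)
  after f: (1 4 3 2 7 6)
  after f: (2 4 3 6 7 8 5)
  after g': (1 2 6)(3 8)(5 7)
  after f': (1 5)(3 6 4 7 8)

g f f g' f'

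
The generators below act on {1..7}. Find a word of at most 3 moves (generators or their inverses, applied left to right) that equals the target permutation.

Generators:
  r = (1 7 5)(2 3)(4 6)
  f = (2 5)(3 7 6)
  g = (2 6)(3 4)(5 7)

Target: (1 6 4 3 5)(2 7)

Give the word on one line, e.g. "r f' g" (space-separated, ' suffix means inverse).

  after r: (1 7 5)(2 3)(4 6)
  after f: (1 6 4 3 5)(2 7)

r f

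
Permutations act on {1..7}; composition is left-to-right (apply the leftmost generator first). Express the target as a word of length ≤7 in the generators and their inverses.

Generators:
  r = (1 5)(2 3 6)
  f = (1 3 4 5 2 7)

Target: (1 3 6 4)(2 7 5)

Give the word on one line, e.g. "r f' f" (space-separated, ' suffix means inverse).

  after r: (1 5)(2 3 6)
  after f: (1 2 4 5 3 6 7)
  after f: (1 7 3 6)(2 5 4)
  after f: (3 6)(4 7)
  after f: (1 3 6 4)(2 7 5)

r f f f f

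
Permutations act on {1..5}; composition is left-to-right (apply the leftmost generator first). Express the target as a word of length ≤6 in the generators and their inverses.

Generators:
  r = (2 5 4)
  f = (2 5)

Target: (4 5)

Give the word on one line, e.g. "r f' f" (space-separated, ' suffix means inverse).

  after r': (2 4 5)
  after f': (2 4)
  after r': (2 5)
  after r': (4 5)

r' f' r' r'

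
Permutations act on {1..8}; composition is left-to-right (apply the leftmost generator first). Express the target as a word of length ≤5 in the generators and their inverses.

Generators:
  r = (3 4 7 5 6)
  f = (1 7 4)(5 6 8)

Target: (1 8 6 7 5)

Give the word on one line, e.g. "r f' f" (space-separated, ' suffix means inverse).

  after f: (1 7 4)(5 6 8)
  after r: (1 5 3 4)(6 8)
  after r: (1 6 8 3 7 5 4)
  after f: (1 8 3 4 7 6 5)
  after r': (1 8 6 7 5)

f r r f r'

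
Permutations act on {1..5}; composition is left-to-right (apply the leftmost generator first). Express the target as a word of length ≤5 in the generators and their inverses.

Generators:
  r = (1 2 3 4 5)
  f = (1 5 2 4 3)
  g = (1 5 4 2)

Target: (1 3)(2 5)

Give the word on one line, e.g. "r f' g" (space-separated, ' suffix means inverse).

  after f': (1 3 4 2 5)
  after f': (1 4 5 3 2)
  after r': (1 3)(2 5)

f' f' r'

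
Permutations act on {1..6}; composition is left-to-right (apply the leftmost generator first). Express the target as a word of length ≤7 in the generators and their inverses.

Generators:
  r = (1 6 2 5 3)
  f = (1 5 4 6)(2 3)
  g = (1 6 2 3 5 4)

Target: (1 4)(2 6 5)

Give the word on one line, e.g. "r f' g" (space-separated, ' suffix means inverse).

  after g': (1 4 5 3 2 6)
  after g': (1 5 2)(3 6 4)
  after r: (1 3 2 6 4)
  after r: (3 5)(4 6)
  after g': (1 4)(2 6 5)

g' g' r r g'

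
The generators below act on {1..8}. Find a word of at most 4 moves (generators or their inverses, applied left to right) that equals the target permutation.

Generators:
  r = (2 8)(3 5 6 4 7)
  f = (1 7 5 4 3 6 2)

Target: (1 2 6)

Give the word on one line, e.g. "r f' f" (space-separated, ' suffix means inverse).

r r f'

  after r: (2 8)(3 5 6 4 7)
  after r: (3 6 7 5 4)
  after f': (1 2 6)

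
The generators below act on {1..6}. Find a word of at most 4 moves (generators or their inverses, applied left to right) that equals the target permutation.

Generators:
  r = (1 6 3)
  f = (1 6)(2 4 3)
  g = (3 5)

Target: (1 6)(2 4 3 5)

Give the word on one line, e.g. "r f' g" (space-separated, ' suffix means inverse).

  after g: (3 5)
  after f: (1 6)(2 4 3 5)

g f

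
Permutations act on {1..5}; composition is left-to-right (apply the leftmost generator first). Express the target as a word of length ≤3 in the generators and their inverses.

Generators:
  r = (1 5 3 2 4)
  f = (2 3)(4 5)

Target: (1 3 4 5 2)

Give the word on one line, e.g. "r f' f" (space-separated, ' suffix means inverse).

  after r: (1 5 3 2 4)
  after r: (1 3 4 5 2)

r r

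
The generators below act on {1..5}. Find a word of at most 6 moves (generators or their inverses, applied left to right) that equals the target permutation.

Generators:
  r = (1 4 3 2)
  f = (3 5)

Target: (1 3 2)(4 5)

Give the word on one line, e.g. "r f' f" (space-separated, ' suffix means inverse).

r r f r' f

  after r: (1 4 3 2)
  after r: (1 3)(2 4)
  after f: (1 5 3)(2 4)
  after r': (1 5 4 3 2)
  after f: (1 3 2)(4 5)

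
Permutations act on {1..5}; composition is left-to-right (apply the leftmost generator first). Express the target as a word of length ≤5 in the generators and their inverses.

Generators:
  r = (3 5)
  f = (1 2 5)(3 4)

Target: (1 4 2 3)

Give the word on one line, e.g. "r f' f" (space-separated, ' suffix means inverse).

  after f: (1 2 5)(3 4)
  after r': (1 2 3 4 5)
  after f: (1 5 2 4)
  after r: (1 3 5 2 4)
  after f: (1 4 2 3)

f r' f r f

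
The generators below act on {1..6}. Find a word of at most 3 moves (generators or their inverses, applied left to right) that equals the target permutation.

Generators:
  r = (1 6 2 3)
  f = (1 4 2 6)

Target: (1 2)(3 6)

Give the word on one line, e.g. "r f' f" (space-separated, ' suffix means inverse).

  after r: (1 6 2 3)
  after r: (1 2)(3 6)

r r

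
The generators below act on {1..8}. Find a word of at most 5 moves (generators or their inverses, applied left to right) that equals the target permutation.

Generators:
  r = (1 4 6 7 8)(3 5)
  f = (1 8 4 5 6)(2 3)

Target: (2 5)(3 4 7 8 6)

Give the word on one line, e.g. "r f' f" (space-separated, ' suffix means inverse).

  after r': (1 8 7 6 4)(3 5)
  after f: (1 4 8 7)(2 3 6 5)
  after r': (2 5)(3 4 7 8 6)

r' f r'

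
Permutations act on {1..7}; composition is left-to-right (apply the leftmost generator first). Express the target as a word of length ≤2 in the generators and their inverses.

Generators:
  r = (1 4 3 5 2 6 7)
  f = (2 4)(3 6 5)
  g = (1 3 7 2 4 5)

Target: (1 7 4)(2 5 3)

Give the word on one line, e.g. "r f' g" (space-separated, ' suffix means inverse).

g g

  after g: (1 3 7 2 4 5)
  after g: (1 7 4)(2 5 3)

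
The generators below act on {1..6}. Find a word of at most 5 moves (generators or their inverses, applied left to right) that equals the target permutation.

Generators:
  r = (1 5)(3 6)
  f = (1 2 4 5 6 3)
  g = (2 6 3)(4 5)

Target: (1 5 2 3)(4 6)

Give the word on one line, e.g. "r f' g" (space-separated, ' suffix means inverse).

f' g f g'

  after f': (1 3 6 5 4 2)
  after g: (1 2)(4 6)
  after f: (1 4 3)(5 6)
  after g': (1 5 2 3)(4 6)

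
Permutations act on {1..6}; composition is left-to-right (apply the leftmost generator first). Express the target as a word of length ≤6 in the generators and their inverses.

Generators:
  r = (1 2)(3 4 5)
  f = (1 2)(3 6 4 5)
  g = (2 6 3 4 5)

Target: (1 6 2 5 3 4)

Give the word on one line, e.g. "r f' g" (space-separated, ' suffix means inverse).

g' g' g' r g

  after g': (2 5 4 3 6)
  after g': (2 4 6 5 3)
  after g': (2 3 5 6 4)
  after r: (1 2 4)(5 6)
  after g: (1 6 2 5 3 4)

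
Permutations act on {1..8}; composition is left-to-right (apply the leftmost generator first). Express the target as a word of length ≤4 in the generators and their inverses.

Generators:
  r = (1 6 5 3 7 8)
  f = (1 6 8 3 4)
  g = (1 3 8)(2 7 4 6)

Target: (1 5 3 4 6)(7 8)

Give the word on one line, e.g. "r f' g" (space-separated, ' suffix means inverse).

  after f: (1 6 8 3 4)
  after r: (1 5 3 4 6)(7 8)

f r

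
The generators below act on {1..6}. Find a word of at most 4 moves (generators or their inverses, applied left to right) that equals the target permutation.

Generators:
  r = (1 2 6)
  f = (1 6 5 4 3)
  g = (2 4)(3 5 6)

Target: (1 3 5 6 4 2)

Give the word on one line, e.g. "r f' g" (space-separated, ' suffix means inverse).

  after r': (1 6 2)
  after g: (1 3 5 6 4 2)

r' g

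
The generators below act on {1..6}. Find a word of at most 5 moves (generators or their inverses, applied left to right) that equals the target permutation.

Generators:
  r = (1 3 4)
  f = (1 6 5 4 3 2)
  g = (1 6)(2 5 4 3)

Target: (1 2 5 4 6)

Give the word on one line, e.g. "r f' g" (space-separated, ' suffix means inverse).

  after r: (1 3 4)
  after f: (1 2)(4 6 5)
  after g': (1 3 4)(2 6)
  after f: (1 2 5 4 6)

r f g' f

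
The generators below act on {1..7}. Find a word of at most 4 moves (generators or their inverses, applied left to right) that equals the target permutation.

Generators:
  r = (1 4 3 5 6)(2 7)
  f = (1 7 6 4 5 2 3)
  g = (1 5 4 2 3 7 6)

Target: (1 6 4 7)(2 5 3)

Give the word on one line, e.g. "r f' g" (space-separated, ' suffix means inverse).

g r

  after g: (1 5 4 2 3 7 6)
  after r: (1 6 4 7)(2 5 3)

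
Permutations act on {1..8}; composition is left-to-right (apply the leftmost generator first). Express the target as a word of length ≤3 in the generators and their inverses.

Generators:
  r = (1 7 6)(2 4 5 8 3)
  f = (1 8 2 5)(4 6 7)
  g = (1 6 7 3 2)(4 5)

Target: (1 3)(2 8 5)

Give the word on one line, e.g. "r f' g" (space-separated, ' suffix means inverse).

  after g': (1 2 3 7 6)(4 5)
  after r': (1 3)(2 8 5)

g' r'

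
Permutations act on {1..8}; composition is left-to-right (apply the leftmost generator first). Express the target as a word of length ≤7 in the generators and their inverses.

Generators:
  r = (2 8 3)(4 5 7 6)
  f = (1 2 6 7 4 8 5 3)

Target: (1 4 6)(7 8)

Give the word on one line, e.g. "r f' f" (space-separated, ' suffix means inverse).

r' r' f' r' f'

  after r': (2 3 8)(4 6 7 5)
  after r': (2 8 3)(4 7)(5 6)
  after f': (1 3)(2 4 6 8 5)
  after r': (1 8 4 7 5 3)(2 6)
  after f': (1 4 6)(7 8)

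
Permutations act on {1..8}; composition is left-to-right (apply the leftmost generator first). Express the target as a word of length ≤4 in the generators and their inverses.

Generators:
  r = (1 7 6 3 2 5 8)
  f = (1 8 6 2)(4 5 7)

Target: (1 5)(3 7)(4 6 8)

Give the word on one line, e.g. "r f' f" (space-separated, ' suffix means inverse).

  after r': (1 8 5 2 3 6 7)
  after f: (1 6 4 5)(2 3)(7 8)
  after f: (1 2 3)(4 7 6 5 8)
  after r: (1 5)(3 7)(4 6 8)

r' f f r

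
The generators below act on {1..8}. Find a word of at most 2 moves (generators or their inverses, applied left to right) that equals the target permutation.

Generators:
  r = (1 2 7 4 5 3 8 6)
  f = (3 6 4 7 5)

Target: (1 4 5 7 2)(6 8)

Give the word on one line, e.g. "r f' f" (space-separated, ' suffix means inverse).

r' f

  after r': (1 6 8 3 5 4 7 2)
  after f: (1 4 5 7 2)(6 8)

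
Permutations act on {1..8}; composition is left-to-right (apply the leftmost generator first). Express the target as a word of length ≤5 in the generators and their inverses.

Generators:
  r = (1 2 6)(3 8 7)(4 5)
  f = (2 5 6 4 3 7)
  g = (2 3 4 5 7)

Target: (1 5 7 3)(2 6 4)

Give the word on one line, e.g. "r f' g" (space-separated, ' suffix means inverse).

r' f r'

  after r': (1 6 2)(3 7 8)(4 5)
  after f: (1 4 6 5 3 2)(7 8)
  after r': (1 5 7 3)(2 6 4)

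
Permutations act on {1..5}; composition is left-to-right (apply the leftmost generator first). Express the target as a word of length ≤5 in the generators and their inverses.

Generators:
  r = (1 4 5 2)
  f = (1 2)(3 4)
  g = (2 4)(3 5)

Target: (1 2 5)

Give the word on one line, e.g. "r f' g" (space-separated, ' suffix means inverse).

f r g' r'

  after f: (1 2)(3 4)
  after r: (2 4 3 5)
  after g': (4 5)
  after r': (1 2 5)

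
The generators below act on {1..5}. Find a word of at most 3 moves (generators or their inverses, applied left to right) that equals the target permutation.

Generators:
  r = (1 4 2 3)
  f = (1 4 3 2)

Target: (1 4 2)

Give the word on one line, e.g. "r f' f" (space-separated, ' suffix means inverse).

  after r': (1 3 2 4)
  after f': (1 4 2)

r' f'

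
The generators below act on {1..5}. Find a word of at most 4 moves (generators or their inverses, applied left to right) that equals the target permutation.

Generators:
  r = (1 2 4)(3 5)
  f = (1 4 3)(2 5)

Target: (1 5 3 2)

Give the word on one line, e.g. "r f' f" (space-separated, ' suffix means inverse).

f f r'

  after f: (1 4 3)(2 5)
  after f: (1 3 4)
  after r': (1 5 3 2)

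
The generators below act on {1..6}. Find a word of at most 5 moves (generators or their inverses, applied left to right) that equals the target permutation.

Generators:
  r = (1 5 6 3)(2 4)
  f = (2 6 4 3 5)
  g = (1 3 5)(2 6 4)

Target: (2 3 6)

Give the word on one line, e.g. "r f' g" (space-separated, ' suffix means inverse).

  after g': (1 5 3)(2 4 6)
  after g': (1 3 5)(2 6 4)
  after r: (2 3 6)

g' g' r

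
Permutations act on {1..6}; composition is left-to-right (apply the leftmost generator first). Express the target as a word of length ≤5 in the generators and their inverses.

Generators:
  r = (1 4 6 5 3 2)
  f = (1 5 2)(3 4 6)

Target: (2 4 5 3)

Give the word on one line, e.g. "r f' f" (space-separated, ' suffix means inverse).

  after r': (1 2 3 5 6 4)
  after f': (1 5 4 2 6 3)
  after f': (2 4 5 3)

r' f' f'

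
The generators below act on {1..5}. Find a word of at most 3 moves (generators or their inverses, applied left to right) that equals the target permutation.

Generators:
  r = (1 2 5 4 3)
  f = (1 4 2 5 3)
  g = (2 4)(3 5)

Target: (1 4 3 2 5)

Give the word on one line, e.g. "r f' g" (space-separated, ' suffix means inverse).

f' r'

  after f': (1 3 5 2 4)
  after r': (1 4 3 2 5)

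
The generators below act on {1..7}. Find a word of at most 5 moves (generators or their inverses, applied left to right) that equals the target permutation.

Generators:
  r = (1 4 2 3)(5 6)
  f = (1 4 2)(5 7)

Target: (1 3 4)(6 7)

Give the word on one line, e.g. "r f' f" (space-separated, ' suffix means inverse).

  after r: (1 4 2 3)(5 6)
  after f': (2 3)(5 6 7)
  after r': (1 3 4)(6 7)

r f' r'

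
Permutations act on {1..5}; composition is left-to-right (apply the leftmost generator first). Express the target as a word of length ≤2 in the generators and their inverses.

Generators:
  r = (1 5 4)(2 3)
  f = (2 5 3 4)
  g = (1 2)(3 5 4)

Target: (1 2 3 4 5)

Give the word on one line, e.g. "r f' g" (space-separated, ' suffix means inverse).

f' g

  after f': (2 4 3 5)
  after g: (1 2 3 4 5)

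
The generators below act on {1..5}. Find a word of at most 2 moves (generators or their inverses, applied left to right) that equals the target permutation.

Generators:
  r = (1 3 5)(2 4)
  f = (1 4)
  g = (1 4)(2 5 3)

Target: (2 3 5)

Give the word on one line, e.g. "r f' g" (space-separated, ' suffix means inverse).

  after g: (1 4)(2 5 3)
  after g: (2 3 5)

g g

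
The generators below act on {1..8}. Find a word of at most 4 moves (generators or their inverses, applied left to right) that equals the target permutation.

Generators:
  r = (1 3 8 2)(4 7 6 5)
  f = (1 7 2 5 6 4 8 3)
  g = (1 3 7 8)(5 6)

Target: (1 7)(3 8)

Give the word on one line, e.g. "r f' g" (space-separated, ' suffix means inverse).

g g

  after g: (1 3 7 8)(5 6)
  after g: (1 7)(3 8)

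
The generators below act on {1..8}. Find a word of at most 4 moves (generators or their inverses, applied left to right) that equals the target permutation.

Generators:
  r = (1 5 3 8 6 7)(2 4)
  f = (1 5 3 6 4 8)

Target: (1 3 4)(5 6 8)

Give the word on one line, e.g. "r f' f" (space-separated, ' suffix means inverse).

  after f: (1 5 3 6 4 8)
  after f: (1 3 4)(5 6 8)

f f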